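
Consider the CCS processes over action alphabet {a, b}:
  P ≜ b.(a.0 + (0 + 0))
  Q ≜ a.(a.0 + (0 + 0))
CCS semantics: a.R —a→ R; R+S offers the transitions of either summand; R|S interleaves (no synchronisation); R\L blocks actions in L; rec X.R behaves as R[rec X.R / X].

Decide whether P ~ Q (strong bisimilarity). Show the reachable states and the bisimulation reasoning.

P ≁ Q

Reachable graph of P (3 states):
  m0 = b.(a.0 + (0 + 0)) ⊢ ··b··> m1
  m1 = a.0 + (0 + 0) ⊢ ··a··> m2
  m2 = 0 ⊢ (no moves)
Reachable graph of Q (3 states):
  n0 = a.(a.0 + (0 + 0)) ⊢ ··a··> n1
  n1 = a.0 + (0 + 0) ⊢ ··a··> n2
  n2 = 0 ⊢ (no moves)
Bisimilarity quotient blocks:
  B0 = {m0}
  B1 = {m1, n1}
  B2 = {m2, n2}
  B3 = {n0}
m0 ∈ B0, n0 ∈ B3 → different blocks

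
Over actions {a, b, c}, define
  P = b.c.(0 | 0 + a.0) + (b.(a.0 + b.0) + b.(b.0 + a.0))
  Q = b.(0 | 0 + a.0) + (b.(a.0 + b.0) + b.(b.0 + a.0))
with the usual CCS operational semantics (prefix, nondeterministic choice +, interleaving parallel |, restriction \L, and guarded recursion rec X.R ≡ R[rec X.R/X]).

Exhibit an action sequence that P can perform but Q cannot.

P's transition system — 6 states:
  s0 = b.c.(0 | 0 + a.0) + (b.(a.0 + b.0) + b.(b.0 + a.0)) | -b-> s1, -b-> s2, -b-> s3
  s1 = a.0 + b.0 | -a-> s4, -b-> s4
  s2 = b.0 + a.0 | -a-> s4, -b-> s4
  s3 = c.(0 | 0 + a.0) | -c-> s5
  s4 = 0 | (no moves)
  s5 = 0 | 0 + a.0 | -a-> s4
Q's transition system — 5 states:
  t0 = b.(0 | 0 + a.0) + (b.(a.0 + b.0) + b.(b.0 + a.0)) | -b-> t1, -b-> t2, -b-> t3
  t1 = 0 | 0 + a.0 | -a-> t4
  t2 = a.0 + b.0 | -a-> t4, -b-> t4
  t3 = b.0 + a.0 | -a-> t4, -b-> t4
  t4 = 0 | (no moves)
Trace ⟨bc⟩ through P, begin at {s0}:
  [1] b ⇒ {s1, s2, s3}
  [2] c ⇒ {s5}
  — P admits the full trace.
Trace ⟨bc⟩ through Q, begin at {t0}:
  [1] b ⇒ {t1, t2, t3}
  [2] c ⇒ ∅ (Q stuck)

bc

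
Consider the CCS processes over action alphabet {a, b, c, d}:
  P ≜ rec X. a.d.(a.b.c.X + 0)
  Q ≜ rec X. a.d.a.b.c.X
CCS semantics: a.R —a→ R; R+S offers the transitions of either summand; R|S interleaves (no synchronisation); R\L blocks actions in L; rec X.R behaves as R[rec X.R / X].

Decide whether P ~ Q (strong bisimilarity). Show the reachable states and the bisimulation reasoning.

P's transition system — 5 states:
  s0 = rec X. a.d.(a.b.c.X + 0) → ··a··> s1
  s1 = d.(a.b.c.(rec X. a.d.(a.b.c.X + 0)) + 0) → ··d··> s2
  s2 = a.b.c.(rec X. a.d.(a.b.c.X + 0)) + 0 → ··a··> s3
  s3 = b.c.(rec X. a.d.(a.b.c.X + 0)) → ··b··> s4
  s4 = c.(rec X. a.d.(a.b.c.X + 0)) → ··c··> s0
Q's transition system — 5 states:
  t0 = rec X. a.d.a.b.c.X → ··a··> t1
  t1 = d.a.b.c.(rec X. a.d.a.b.c.X) → ··d··> t2
  t2 = a.b.c.(rec X. a.d.a.b.c.X) → ··a··> t3
  t3 = b.c.(rec X. a.d.a.b.c.X) → ··b··> t4
  t4 = c.(rec X. a.d.a.b.c.X) → ··c··> t0
Partition-refinement fixed point:
  B0 = {s0, t0}
  B1 = {s1, t1}
  B2 = {s2, t2}
  B3 = {s3, t3}
  B4 = {s4, t4}
s0 ∈ B0, t0 ∈ B0 → same block

YES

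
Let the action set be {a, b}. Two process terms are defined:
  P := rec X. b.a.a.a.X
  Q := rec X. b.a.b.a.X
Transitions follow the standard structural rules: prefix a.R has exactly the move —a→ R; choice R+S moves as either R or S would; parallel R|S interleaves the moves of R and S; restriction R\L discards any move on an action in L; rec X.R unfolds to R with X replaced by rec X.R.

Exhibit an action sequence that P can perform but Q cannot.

baa

P's transition system — 4 states:
  s0 = rec X. b.a.a.a.X :: ··b··> s1
  s1 = a.a.a.(rec X. b.a.a.a.X) :: ··a··> s2
  s2 = a.a.(rec X. b.a.a.a.X) :: ··a··> s3
  s3 = a.(rec X. b.a.a.a.X) :: ··a··> s0
Q's transition system — 4 states:
  t0 = rec X. b.a.b.a.X :: ··b··> t1
  t1 = a.b.a.(rec X. b.a.b.a.X) :: ··a··> t2
  t2 = b.a.(rec X. b.a.b.a.X) :: ··b··> t3
  t3 = a.(rec X. b.a.b.a.X) :: ··a··> t0
Executing baa from P (initial set {s0}):
  step 1 (b): {s1}
  step 2 (a): {s2}
  step 3 (a): {s3}
  — P admits the full trace.
Executing baa from Q (initial set {t0}):
  step 1 (b): {t1}
  step 2 (a): {t2}
  step 3 (a): no successor for Q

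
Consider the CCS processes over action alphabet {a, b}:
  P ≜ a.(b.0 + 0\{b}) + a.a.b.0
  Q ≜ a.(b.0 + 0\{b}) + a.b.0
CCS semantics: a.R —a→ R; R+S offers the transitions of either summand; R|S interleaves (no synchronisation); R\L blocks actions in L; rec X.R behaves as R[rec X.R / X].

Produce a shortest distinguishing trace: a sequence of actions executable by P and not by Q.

Reachable graph of P (5 states):
  p0 = a.(b.0 + 0\{b}) + a.a.b.0 has moves —a→ p1, —a→ p2
  p1 = a.b.0 has moves —a→ p3
  p2 = b.0 + 0\{b} has moves —b→ p4
  p3 = b.0 has moves —b→ p4
  p4 = 0 has moves ·
Reachable graph of Q (4 states):
  q0 = a.(b.0 + 0\{b}) + a.b.0 has moves —a→ q1, —a→ q2
  q1 = b.0 has moves —b→ q3
  q2 = b.0 + 0\{b} has moves —b→ q3
  q3 = 0 has moves ·
Run σ = ⟨aa⟩ on P: start {p0}
  after a @ step 1: {p1, p2}
  after a @ step 2: {p3}
  — P admits the full trace.
Run σ = ⟨aa⟩ on Q: start {q0}
  after a @ step 1: {q1, q2}
  after a @ step 2: ∅  — Q cannot continue

aa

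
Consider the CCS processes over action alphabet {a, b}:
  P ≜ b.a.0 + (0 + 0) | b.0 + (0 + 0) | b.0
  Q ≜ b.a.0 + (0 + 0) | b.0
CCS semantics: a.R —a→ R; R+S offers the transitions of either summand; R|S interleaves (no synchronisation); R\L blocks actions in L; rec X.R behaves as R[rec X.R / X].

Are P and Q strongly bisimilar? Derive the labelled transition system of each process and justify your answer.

YES

Reachable graph of P (4 states):
  p0 = b.a.0 + (0 + 0) | b.0 + (0 + 0) | b.0 :: =b=> p1, =b=> p2
  p1 = (0 + 0) | 0 :: stopped
  p2 = a.0 :: =a=> p3
  p3 = 0 :: stopped
Reachable graph of Q (4 states):
  q0 = b.a.0 + (0 + 0) | b.0 :: =b=> q1, =b=> q2
  q1 = (0 + 0) | 0 :: stopped
  q2 = a.0 :: =a=> q3
  q3 = 0 :: stopped
Coarsest stable partition (strong bisimilarity classes):
  B0 = {p0, q0}
  B1 = {p2, q2}
  B2 = {p1, p3, q1, q3}
p0 ∈ B0, q0 ∈ B0 → same block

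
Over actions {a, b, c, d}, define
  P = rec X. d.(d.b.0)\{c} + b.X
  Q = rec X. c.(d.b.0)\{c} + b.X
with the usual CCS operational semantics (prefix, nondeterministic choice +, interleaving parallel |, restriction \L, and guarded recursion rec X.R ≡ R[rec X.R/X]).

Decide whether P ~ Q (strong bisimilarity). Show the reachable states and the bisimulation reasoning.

P ≁ Q

Reachable graph of P (4 states):
  s0 = rec X. d.(d.b.0)\{c} + b.X → --b--▸ s0, --d--▸ s1
  s1 = (d.b.0)\{c} → --d--▸ s2
  s2 = (b.0)\{c} → --b--▸ s3
  s3 = 0\{c} → deadlocked
Reachable graph of Q (4 states):
  t0 = rec X. c.(d.b.0)\{c} + b.X → --b--▸ t0, --c--▸ t1
  t1 = (d.b.0)\{c} → --d--▸ t2
  t2 = (b.0)\{c} → --b--▸ t3
  t3 = 0\{c} → deadlocked
Partition-refinement fixed point:
  B0 = {s0}
  B1 = {s1, t1}
  B2 = {s2, t2}
  B3 = {s3, t3}
  B4 = {t0}
s0 ∈ B0, t0 ∈ B4 → different blocks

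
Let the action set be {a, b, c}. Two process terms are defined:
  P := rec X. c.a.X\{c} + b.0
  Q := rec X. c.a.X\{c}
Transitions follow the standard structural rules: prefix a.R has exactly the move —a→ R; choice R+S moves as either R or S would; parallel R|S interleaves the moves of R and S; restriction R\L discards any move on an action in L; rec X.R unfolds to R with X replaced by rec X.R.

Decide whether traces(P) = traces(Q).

P's transition system — 5 states:
  s0 = rec X. c.a.X\{c} + b.0 has moves --b--▸ s1, --c--▸ s2
  s1 = 0 has moves deadlocked
  s2 = a.(rec X. c.a.X\{c} + b.0)\{c} has moves --a--▸ s3
  s3 = (rec X. c.a.X\{c} + b.0)\{c} has moves --b--▸ s4
  s4 = 0\{c} has moves deadlocked
Q's transition system — 3 states:
  t0 = rec X. c.a.X\{c} has moves --c--▸ t1
  t1 = a.(rec X. c.a.X\{c})\{c} has moves --a--▸ t2
  t2 = (rec X. c.a.X\{c})\{c} has moves deadlocked
Executing b from P (initial set {s0}):
  after b @ step 1: {s1}
  P completes σ.
Executing b from Q (initial set {t0}):
  after b @ step 1: ∅ (Q stuck)

traces(P) ≠ traces(Q) — witness ⟨b⟩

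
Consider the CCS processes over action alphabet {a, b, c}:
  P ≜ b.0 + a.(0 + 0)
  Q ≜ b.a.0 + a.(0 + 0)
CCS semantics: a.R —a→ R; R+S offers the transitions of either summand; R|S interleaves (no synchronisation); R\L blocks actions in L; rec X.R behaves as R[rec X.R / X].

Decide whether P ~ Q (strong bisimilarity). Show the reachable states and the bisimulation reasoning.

LTS(P): 3 reachable states
  u0 = b.0 + a.(0 + 0) has moves =a=> u1, =b=> u2
  u1 = 0 + 0 has moves stopped
  u2 = 0 has moves stopped
LTS(Q): 4 reachable states
  v0 = b.a.0 + a.(0 + 0) has moves =a=> v1, =b=> v2
  v1 = 0 + 0 has moves stopped
  v2 = a.0 has moves =a=> v3
  v3 = 0 has moves stopped
Coarsest stable partition (strong bisimilarity classes):
  B0 = {u0}
  B1 = {u1, u2, v1, v3}
  B2 = {v0}
  B3 = {v2}
u0 ∈ B0, v0 ∈ B2 → different blocks

NO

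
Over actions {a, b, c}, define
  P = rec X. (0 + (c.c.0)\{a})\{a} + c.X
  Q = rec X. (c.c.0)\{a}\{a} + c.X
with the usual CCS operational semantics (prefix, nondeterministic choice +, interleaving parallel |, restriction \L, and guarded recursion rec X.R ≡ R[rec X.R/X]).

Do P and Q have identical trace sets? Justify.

Reachable graph of P (3 states):
  p0 = rec X. (0 + (c.c.0)\{a})\{a} + c.X | —c→ p0, —c→ p1
  p1 = (c.0)\{a}\{a} | —c→ p2
  p2 = 0\{a}\{a} | (no moves)
Reachable graph of Q (3 states):
  q0 = rec X. (c.c.0)\{a}\{a} + c.X | —c→ q0, —c→ q1
  q1 = (c.0)\{a}\{a} | —c→ q2
  q2 = 0\{a}\{a} | (no moves)
Partition-refinement fixed point:
  B0 = {p0, q0}
  B1 = {p1, q1}
  B2 = {p2, q2}
p0 ∈ B0, q0 ∈ B0 → same block
Bisimilar ⇒ trace-equivalent.

YES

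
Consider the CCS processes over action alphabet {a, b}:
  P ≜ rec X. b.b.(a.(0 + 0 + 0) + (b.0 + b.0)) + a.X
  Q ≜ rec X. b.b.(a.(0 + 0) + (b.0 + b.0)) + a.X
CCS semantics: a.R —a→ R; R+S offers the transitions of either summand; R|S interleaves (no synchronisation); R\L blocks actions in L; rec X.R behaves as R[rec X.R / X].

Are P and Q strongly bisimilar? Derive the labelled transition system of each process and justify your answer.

YES

P's transition system — 5 states:
  m0 = rec X. b.b.(a.(0 + 0 + 0) + (b.0 + b.0)) + a.X | ··a··> m0, ··b··> m1
  m1 = b.(a.(0 + 0 + 0) + (b.0 + b.0)) | ··b··> m2
  m2 = a.(0 + 0 + 0) + (b.0 + b.0) | ··a··> m3, ··b··> m4
  m3 = 0 + 0 + 0 | stopped
  m4 = 0 | stopped
Q's transition system — 5 states:
  n0 = rec X. b.b.(a.(0 + 0) + (b.0 + b.0)) + a.X | ··a··> n0, ··b··> n1
  n1 = b.(a.(0 + 0) + (b.0 + b.0)) | ··b··> n2
  n2 = a.(0 + 0) + (b.0 + b.0) | ··a··> n3, ··b··> n4
  n3 = 0 + 0 | stopped
  n4 = 0 | stopped
Partition-refinement fixed point:
  B0 = {m0, n0}
  B1 = {m1, n1}
  B2 = {m2, n2}
  B3 = {m3, m4, n3, n4}
m0 ∈ B0, n0 ∈ B0 → same block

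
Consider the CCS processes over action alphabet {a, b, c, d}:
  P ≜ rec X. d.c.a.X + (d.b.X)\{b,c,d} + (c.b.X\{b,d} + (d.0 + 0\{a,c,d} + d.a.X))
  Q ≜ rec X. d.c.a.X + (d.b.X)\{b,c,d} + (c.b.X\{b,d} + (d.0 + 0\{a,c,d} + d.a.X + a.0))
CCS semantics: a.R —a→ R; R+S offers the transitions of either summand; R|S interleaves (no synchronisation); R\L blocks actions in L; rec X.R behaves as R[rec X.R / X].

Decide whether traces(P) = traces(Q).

traces(P) ≠ traces(Q) — witness ⟨a⟩

LTS(P): 7 reachable states
  u0 = rec X. d.c.a.X + (d.b.X)\{b,c,d} + (c.b.X\{b,d} + (d.0 + 0\{a,c,d} + d.a.X)) | --c--▸ u1, --d--▸ u2, --d--▸ u3, --d--▸ u4
  u1 = b.(rec X. d.c.a.X + (d.b.X)\{b,c,d} + (c.b.X\{b,d} + (d.0 + 0\{a,c,d} + d.a.X)))\{b,d} | --b--▸ u5
  u2 = 0 | stopped
  u3 = a.(rec X. d.c.a.X + (d.b.X)\{b,c,d} + (c.b.X\{b,d} + (d.0 + 0\{a,c,d} + d.a.X))) | --a--▸ u0
  u4 = c.a.(rec X. d.c.a.X + (d.b.X)\{b,c,d} + (c.b.X\{b,d} + (d.0 + 0\{a,c,d} + d.a.X))) | --c--▸ u3
  u5 = (rec X. d.c.a.X + (d.b.X)\{b,c,d} + (c.b.X\{b,d} + (d.0 + 0\{a,c,d} + d.a.X)))\{b,d} | --c--▸ u6
  u6 = (b.(rec X. d.c.a.X + (d.b.X)\{b,c,d} + (c.b.X\{b,d} + (d.0 + 0\{a,c,d} + d.a.X)))\{b,d})\{b,d} | stopped
LTS(Q): 8 reachable states
  v0 = rec X. d.c.a.X + (d.b.X)\{b,c,d} + (c.b.X\{b,d} + (d.0 + 0\{a,c,d} + d.a.X + a.0)) | --a--▸ v1, --c--▸ v2, --d--▸ v1, --d--▸ v3, --d--▸ v4
  v1 = 0 | stopped
  v2 = b.(rec X. d.c.a.X + (d.b.X)\{b,c,d} + (c.b.X\{b,d} + (d.0 + 0\{a,c,d} + d.a.X + a.0)))\{b,d} | --b--▸ v5
  v3 = a.(rec X. d.c.a.X + (d.b.X)\{b,c,d} + (c.b.X\{b,d} + (d.0 + 0\{a,c,d} + d.a.X + a.0))) | --a--▸ v0
  v4 = c.a.(rec X. d.c.a.X + (d.b.X)\{b,c,d} + (c.b.X\{b,d} + (d.0 + 0\{a,c,d} + d.a.X + a.0))) | --c--▸ v3
  v5 = (rec X. d.c.a.X + (d.b.X)\{b,c,d} + (c.b.X\{b,d} + (d.0 + 0\{a,c,d} + d.a.X + a.0)))\{b,d} | --a--▸ v6, --c--▸ v7
  v6 = 0\{b,d} | stopped
  v7 = (b.(rec X. d.c.a.X + (d.b.X)\{b,c,d} + (c.b.X\{b,d} + (d.0 + 0\{a,c,d} + d.a.X + a.0)))\{b,d})\{b,d} | stopped
Trace ⟨a⟩ through Q, begin at {v0}:
  step 1 (a): {v1}
  ✓ Q
Trace ⟨a⟩ through P, begin at {u0}:
  step 1 (a): ∅ (P stuck)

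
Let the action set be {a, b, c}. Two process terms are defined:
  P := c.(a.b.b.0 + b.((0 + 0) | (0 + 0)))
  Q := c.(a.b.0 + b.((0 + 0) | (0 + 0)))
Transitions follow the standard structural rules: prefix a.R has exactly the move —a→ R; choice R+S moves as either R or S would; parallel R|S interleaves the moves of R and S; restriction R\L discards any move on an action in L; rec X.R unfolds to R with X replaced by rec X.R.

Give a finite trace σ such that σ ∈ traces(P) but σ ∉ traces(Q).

Reachable graph of P (6 states):
  s0 = c.(a.b.b.0 + b.((0 + 0) | (0 + 0))) → —c→ s1
  s1 = a.b.b.0 + b.((0 + 0) | (0 + 0)) → —a→ s2, —b→ s3
  s2 = b.b.0 → —b→ s4
  s3 = (0 + 0) | (0 + 0) → ∅
  s4 = b.0 → —b→ s5
  s5 = 0 → ∅
Reachable graph of Q (5 states):
  t0 = c.(a.b.0 + b.((0 + 0) | (0 + 0))) → —c→ t1
  t1 = a.b.0 + b.((0 + 0) | (0 + 0)) → —a→ t2, —b→ t3
  t2 = b.0 → —b→ t4
  t3 = (0 + 0) | (0 + 0) → ∅
  t4 = 0 → ∅
Executing cabb from P (initial set {s0}):
  [1] c ⇒ {s1}
  [2] a ⇒ {s2}
  [3] b ⇒ {s4}
  [4] b ⇒ {s5}
  P completes σ.
Executing cabb from Q (initial set {t0}):
  [1] c ⇒ {t1}
  [2] a ⇒ {t2}
  [3] b ⇒ {t4}
  [4] b ⇒ no successor for Q

cabb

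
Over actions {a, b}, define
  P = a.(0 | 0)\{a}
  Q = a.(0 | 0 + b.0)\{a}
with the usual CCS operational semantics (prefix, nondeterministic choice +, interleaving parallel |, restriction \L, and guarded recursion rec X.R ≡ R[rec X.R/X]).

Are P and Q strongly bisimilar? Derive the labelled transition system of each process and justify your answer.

LTS(P): 2 reachable states
  p0 = a.(0 | 0)\{a} :: --a--▸ p1
  p1 = (0 | 0)\{a} :: deadlocked
LTS(Q): 3 reachable states
  q0 = a.(0 | 0 + b.0)\{a} :: --a--▸ q1
  q1 = (0 | 0 + b.0)\{a} :: --b--▸ q2
  q2 = 0\{a} :: deadlocked
Bisimilarity quotient blocks:
  B0 = {p0}
  B1 = {p1, q2}
  B2 = {q0}
  B3 = {q1}
p0 ∈ B0, q0 ∈ B2 → different blocks

NO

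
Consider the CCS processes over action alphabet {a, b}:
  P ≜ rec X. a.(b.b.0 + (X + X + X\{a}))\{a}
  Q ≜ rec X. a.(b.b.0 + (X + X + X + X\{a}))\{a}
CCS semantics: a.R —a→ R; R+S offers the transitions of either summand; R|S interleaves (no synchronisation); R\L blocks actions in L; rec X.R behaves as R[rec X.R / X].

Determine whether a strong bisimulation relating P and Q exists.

P ~ Q

P's transition system — 4 states:
  s0 = rec X. a.(b.b.0 + (X + X + X\{a}))\{a} | -a-> s1
  s1 = (b.b.0 + ((rec X. a.(b.b.0 + (X + X + X\{a}))\{a}) + (rec X. a.(b.b.0 + (X + X + X\{a}))\{a}) + (rec X. a.(b.b.0 + (X + X + X\{a}))\{a})\{a}))\{a} | -b-> s2
  s2 = (b.0)\{a} | -b-> s3
  s3 = 0\{a} | stopped
Q's transition system — 4 states:
  t0 = rec X. a.(b.b.0 + (X + X + X + X\{a}))\{a} | -a-> t1
  t1 = (b.b.0 + ((rec X. a.(b.b.0 + (X + X + X + X\{a}))\{a}) + (rec X. a.(b.b.0 + (X + X + X + X\{a}))\{a}) + (rec X. a.(b.b.0 + (X + X + X + X\{a}))\{a}) + (rec X. a.(b.b.0 + (X + X + X + X\{a}))\{a})\{a}))\{a} | -b-> t2
  t2 = (b.0)\{a} | -b-> t3
  t3 = 0\{a} | stopped
Bisimilarity quotient blocks:
  B0 = {s0, t0}
  B1 = {s1, t1}
  B2 = {s2, t2}
  B3 = {s3, t3}
s0 ∈ B0, t0 ∈ B0 → same block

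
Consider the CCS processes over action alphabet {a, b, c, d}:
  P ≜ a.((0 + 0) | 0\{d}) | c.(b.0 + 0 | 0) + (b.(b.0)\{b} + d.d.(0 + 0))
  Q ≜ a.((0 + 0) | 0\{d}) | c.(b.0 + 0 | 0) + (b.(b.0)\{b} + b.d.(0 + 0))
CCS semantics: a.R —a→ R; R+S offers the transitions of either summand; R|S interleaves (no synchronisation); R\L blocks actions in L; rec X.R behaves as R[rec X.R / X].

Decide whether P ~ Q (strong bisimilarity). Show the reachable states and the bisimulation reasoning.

LTS(P): 9 reachable states
  m0 = a.((0 + 0) | 0\{d}) | c.(b.0 + 0 | 0) + (b.(b.0)\{b} + d.d.(0 + 0)) has moves —a→ m1, —b→ m2, —c→ m3, —d→ m4
  m1 = (0 + 0) | 0\{d} | c.(b.0 + 0 | 0) has moves —c→ m5
  m2 = (b.0)\{b} has moves (no moves)
  m3 = a.((0 + 0) | 0\{d}) | (b.0 + 0 | 0) has moves —a→ m5, —b→ m6
  m4 = d.(0 + 0) has moves —d→ m7
  m5 = (0 + 0) | 0\{d} | (b.0 + 0 | 0) has moves —b→ m8
  m6 = a.((0 + 0) | 0\{d}) | 0 has moves —a→ m8
  m7 = 0 + 0 has moves (no moves)
  m8 = (0 + 0) | 0\{d} | 0 has moves (no moves)
LTS(Q): 9 reachable states
  n0 = a.((0 + 0) | 0\{d}) | c.(b.0 + 0 | 0) + (b.(b.0)\{b} + b.d.(0 + 0)) has moves —a→ n1, —b→ n2, —b→ n3, —c→ n4
  n1 = (0 + 0) | 0\{d} | c.(b.0 + 0 | 0) has moves —c→ n5
  n2 = (b.0)\{b} has moves (no moves)
  n3 = d.(0 + 0) has moves —d→ n6
  n4 = a.((0 + 0) | 0\{d}) | (b.0 + 0 | 0) has moves —a→ n5, —b→ n7
  n5 = (0 + 0) | 0\{d} | (b.0 + 0 | 0) has moves —b→ n8
  n6 = 0 + 0 has moves (no moves)
  n7 = a.((0 + 0) | 0\{d}) | 0 has moves —a→ n8
  n8 = (0 + 0) | 0\{d} | 0 has moves (no moves)
Bisimilarity quotient blocks:
  B0 = {m0}
  B1 = {m1, n1}
  B2 = {m5, n5}
  B3 = {m2, m7, m8, n2, n6, n8}
  B4 = {m4, n3}
  B5 = {m3, n4}
  B6 = {m6, n7}
  B7 = {n0}
m0 ∈ B0, n0 ∈ B7 → different blocks

NO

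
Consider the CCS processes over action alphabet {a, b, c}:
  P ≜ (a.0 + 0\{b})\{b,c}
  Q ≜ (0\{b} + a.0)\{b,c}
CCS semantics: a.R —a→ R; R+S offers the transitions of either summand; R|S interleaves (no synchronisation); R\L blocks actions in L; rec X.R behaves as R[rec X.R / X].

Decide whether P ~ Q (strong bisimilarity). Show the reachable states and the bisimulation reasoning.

P ~ Q

LTS(P): 2 reachable states
  p0 = (a.0 + 0\{b})\{b,c} → —a→ p1
  p1 = 0\{b,c} → ∅
LTS(Q): 2 reachable states
  q0 = (0\{b} + a.0)\{b,c} → —a→ q1
  q1 = 0\{b,c} → ∅
Coarsest stable partition (strong bisimilarity classes):
  B0 = {p0, q0}
  B1 = {p1, q1}
p0 ∈ B0, q0 ∈ B0 → same block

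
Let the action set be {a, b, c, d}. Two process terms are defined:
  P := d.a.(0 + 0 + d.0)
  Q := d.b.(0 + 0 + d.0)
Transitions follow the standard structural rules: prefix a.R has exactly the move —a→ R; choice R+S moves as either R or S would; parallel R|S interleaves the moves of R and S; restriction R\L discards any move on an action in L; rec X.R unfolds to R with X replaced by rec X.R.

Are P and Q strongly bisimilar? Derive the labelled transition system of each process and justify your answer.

Reachable graph of P (4 states):
  p0 = d.a.(0 + 0 + d.0) ⊢ ··d··> p1
  p1 = a.(0 + 0 + d.0) ⊢ ··a··> p2
  p2 = 0 + 0 + d.0 ⊢ ··d··> p3
  p3 = 0 ⊢ deadlocked
Reachable graph of Q (4 states):
  q0 = d.b.(0 + 0 + d.0) ⊢ ··d··> q1
  q1 = b.(0 + 0 + d.0) ⊢ ··b··> q2
  q2 = 0 + 0 + d.0 ⊢ ··d··> q3
  q3 = 0 ⊢ deadlocked
Coarsest stable partition (strong bisimilarity classes):
  B0 = {p0}
  B1 = {p1}
  B2 = {p2, q2}
  B3 = {p3, q3}
  B4 = {q0}
  B5 = {q1}
p0 ∈ B0, q0 ∈ B4 → different blocks

not bisimilar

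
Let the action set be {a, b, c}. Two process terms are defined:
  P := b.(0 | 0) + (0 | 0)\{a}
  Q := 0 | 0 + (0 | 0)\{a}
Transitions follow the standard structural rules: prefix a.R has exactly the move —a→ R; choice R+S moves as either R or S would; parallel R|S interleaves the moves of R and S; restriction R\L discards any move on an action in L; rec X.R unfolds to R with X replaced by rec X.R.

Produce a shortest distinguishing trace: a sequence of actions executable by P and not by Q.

b

Reachable graph of P (2 states):
  p0 = b.(0 | 0) + (0 | 0)\{a} → =b=> p1
  p1 = 0 | 0 → deadlocked
Reachable graph of Q (1 states):
  q0 = 0 | 0 + (0 | 0)\{a} → deadlocked
Run σ = ⟨b⟩ on P: start {p0}
  step 1 (b): {p1}
  ✓ P
Run σ = ⟨b⟩ on Q: start {q0}
  step 1 (b): ∅ (Q stuck)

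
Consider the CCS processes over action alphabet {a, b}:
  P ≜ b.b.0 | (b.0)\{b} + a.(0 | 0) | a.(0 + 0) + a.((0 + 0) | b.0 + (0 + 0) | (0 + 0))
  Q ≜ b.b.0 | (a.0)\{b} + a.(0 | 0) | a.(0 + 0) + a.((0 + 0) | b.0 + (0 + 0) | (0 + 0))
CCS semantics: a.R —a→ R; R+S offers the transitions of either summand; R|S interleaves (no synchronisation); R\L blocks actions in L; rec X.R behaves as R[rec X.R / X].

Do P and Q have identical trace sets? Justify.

traces(P) ≠ traces(Q) — witness ⟨ba⟩

LTS(P): 8 reachable states
  s0 = b.b.0 | (b.0)\{b} + a.(0 | 0) | a.(0 + 0) + a.((0 + 0) | b.0 + (0 + 0) | (0 + 0)) :: -a-> s1, -a-> s2, -a-> s3, -b-> s4
  s1 = (0 + 0) | b.0 + (0 + 0) | (0 + 0) :: -b-> s5
  s2 = 0 | 0 | a.(0 + 0) :: -a-> s6
  s3 = a.(0 | 0) | (0 + 0) :: -a-> s6
  s4 = b.0 | (b.0)\{b} :: -b-> s7
  s5 = (0 + 0) | 0 :: (no moves)
  s6 = 0 | 0 | (0 + 0) :: (no moves)
  s7 = 0 | (b.0)\{b} :: (no moves)
LTS(Q): 11 reachable states
  t0 = b.b.0 | (a.0)\{b} + a.(0 | 0) | a.(0 + 0) + a.((0 + 0) | b.0 + (0 + 0) | (0 + 0)) :: -a-> t1, -a-> t2, -a-> t3, -a-> t4, -b-> t5
  t1 = (0 + 0) | b.0 + (0 + 0) | (0 + 0) :: -b-> t6
  t2 = 0 | 0 | a.(0 + 0) :: -a-> t7
  t3 = a.(0 | 0) | (0 + 0) :: -a-> t7
  t4 = b.b.0 | 0\{b} :: -b-> t8
  t5 = b.0 | (a.0)\{b} :: -a-> t8, -b-> t9
  t6 = (0 + 0) | 0 :: (no moves)
  t7 = 0 | 0 | (0 + 0) :: (no moves)
  t8 = b.0 | 0\{b} :: -b-> t10
  t9 = 0 | (a.0)\{b} :: -a-> t10
  t10 = 0 | 0\{b} :: (no moves)
Executing ba from Q (initial set {t0}):
  [1] b ⇒ {t5}
  [2] a ⇒ {t8}
  ✓ Q
Executing ba from P (initial set {s0}):
  [1] b ⇒ {s4}
  [2] a ⇒ no successor for P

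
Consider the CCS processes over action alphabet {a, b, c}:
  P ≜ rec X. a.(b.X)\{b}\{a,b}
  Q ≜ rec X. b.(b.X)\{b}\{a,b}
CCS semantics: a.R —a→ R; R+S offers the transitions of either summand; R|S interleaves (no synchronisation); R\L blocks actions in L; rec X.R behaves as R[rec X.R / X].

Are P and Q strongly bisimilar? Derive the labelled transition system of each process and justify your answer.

Reachable graph of P (2 states):
  u0 = rec X. a.(b.X)\{b}\{a,b} ⊢ --a--▸ u1
  u1 = (b.(rec X. a.(b.X)\{b}\{a,b}))\{b}\{a,b} ⊢ deadlocked
Reachable graph of Q (2 states):
  v0 = rec X. b.(b.X)\{b}\{a,b} ⊢ --b--▸ v1
  v1 = (b.(rec X. b.(b.X)\{b}\{a,b}))\{b}\{a,b} ⊢ deadlocked
Partition-refinement fixed point:
  B0 = {u0}
  B1 = {u1, v1}
  B2 = {v0}
u0 ∈ B0, v0 ∈ B2 → different blocks

P ≁ Q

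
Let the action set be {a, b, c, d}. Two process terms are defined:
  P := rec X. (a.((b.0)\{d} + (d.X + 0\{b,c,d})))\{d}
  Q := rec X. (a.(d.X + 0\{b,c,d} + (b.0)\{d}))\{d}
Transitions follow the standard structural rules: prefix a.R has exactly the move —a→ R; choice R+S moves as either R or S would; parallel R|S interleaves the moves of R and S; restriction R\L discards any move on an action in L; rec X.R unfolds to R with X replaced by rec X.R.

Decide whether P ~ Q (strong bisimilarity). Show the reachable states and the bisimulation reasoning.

Reachable graph of P (3 states):
  u0 = rec X. (a.((b.0)\{d} + (d.X + 0\{b,c,d})))\{d} :: --a--▸ u1
  u1 = ((b.0)\{d} + (d.(rec X. (a.((b.0)\{d} + (d.X + 0\{b,c,d})))\{d}) + 0\{b,c,d}))\{d} :: --b--▸ u2
  u2 = 0\{d}\{d} :: ∅
Reachable graph of Q (3 states):
  v0 = rec X. (a.(d.X + 0\{b,c,d} + (b.0)\{d}))\{d} :: --a--▸ v1
  v1 = (d.(rec X. (a.(d.X + 0\{b,c,d} + (b.0)\{d}))\{d}) + 0\{b,c,d} + (b.0)\{d})\{d} :: --b--▸ v2
  v2 = 0\{d}\{d} :: ∅
Coarsest stable partition (strong bisimilarity classes):
  B0 = {u0, v0}
  B1 = {u1, v1}
  B2 = {u2, v2}
u0 ∈ B0, v0 ∈ B0 → same block

bisimilar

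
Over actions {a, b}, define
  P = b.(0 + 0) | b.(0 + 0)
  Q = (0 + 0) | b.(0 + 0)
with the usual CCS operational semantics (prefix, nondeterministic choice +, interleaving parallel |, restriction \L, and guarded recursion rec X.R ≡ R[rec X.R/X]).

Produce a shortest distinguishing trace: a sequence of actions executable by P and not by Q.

P's transition system — 4 states:
  m0 = b.(0 + 0) | b.(0 + 0) → --b--▸ m1, --b--▸ m2
  m1 = (0 + 0) | b.(0 + 0) → --b--▸ m3
  m2 = b.(0 + 0) | (0 + 0) → --b--▸ m3
  m3 = (0 + 0) | (0 + 0) → stopped
Q's transition system — 2 states:
  n0 = (0 + 0) | b.(0 + 0) → --b--▸ n1
  n1 = (0 + 0) | (0 + 0) → stopped
Run σ = ⟨bb⟩ on P: start {m0}
  [1] b ⇒ {m1, m2}
  [2] b ⇒ {m3}
  ✓ P
Run σ = ⟨bb⟩ on Q: start {n0}
  [1] b ⇒ {n1}
  [2] b ⇒ ∅  — Q cannot continue

bb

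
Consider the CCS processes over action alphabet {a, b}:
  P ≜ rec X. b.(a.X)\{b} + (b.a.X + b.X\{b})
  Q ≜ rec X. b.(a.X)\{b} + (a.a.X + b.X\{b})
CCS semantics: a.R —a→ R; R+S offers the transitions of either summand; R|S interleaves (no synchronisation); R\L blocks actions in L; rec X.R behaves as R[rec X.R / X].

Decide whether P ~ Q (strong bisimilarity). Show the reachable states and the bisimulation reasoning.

P's transition system — 4 states:
  u0 = rec X. b.(a.X)\{b} + (b.a.X + b.X\{b}) | ··b··> u1, ··b··> u2, ··b··> u3
  u1 = (a.(rec X. b.(a.X)\{b} + (b.a.X + b.X\{b})))\{b} | ··a··> u2
  u2 = (rec X. b.(a.X)\{b} + (b.a.X + b.X\{b}))\{b} | stopped
  u3 = a.(rec X. b.(a.X)\{b} + (b.a.X + b.X\{b})) | ··a··> u0
Q's transition system — 4 states:
  v0 = rec X. b.(a.X)\{b} + (a.a.X + b.X\{b}) | ··a··> v1, ··b··> v2, ··b··> v3
  v1 = a.(rec X. b.(a.X)\{b} + (a.a.X + b.X\{b})) | ··a··> v0
  v2 = (a.(rec X. b.(a.X)\{b} + (a.a.X + b.X\{b})))\{b} | ··a··> v3
  v3 = (rec X. b.(a.X)\{b} + (a.a.X + b.X\{b}))\{b} | ··a··> v2
Partition-refinement fixed point:
  B0 = {u0}
  B1 = {u1}
  B2 = {u2}
  B3 = {u3}
  B4 = {v0}
  B5 = {v1}
  B6 = {v2, v3}
u0 ∈ B0, v0 ∈ B4 → different blocks

NO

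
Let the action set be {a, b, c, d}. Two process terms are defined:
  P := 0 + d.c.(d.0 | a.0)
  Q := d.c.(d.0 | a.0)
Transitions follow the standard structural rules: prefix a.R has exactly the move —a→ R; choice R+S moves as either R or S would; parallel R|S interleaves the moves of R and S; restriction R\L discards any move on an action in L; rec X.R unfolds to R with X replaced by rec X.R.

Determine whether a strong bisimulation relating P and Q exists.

bisimilar

LTS(P): 6 reachable states
  p0 = 0 + d.c.(d.0 | a.0) ⊢ —d→ p1
  p1 = c.(d.0 | a.0) ⊢ —c→ p2
  p2 = d.0 | a.0 ⊢ —a→ p3, —d→ p4
  p3 = d.0 | 0 ⊢ —d→ p5
  p4 = 0 | a.0 ⊢ —a→ p5
  p5 = 0 | 0 ⊢ deadlocked
LTS(Q): 6 reachable states
  q0 = d.c.(d.0 | a.0) ⊢ —d→ q1
  q1 = c.(d.0 | a.0) ⊢ —c→ q2
  q2 = d.0 | a.0 ⊢ —a→ q3, —d→ q4
  q3 = d.0 | 0 ⊢ —d→ q5
  q4 = 0 | a.0 ⊢ —a→ q5
  q5 = 0 | 0 ⊢ deadlocked
Coarsest stable partition (strong bisimilarity classes):
  B0 = {p0, q0}
  B1 = {p1, q1}
  B2 = {p2, q2}
  B3 = {p4, q4}
  B4 = {p5, q5}
  B5 = {p3, q3}
p0 ∈ B0, q0 ∈ B0 → same block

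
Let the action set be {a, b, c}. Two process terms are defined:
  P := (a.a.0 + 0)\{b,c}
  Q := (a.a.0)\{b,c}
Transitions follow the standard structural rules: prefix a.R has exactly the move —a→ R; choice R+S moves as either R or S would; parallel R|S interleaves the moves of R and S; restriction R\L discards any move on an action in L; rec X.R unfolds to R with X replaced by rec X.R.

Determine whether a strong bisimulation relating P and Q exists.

YES

LTS(P): 3 reachable states
  s0 = (a.a.0 + 0)\{b,c} ⊢ =a=> s1
  s1 = (a.0)\{b,c} ⊢ =a=> s2
  s2 = 0\{b,c} ⊢ stopped
LTS(Q): 3 reachable states
  t0 = (a.a.0)\{b,c} ⊢ =a=> t1
  t1 = (a.0)\{b,c} ⊢ =a=> t2
  t2 = 0\{b,c} ⊢ stopped
Partition-refinement fixed point:
  B0 = {s0, t0}
  B1 = {s1, t1}
  B2 = {s2, t2}
s0 ∈ B0, t0 ∈ B0 → same block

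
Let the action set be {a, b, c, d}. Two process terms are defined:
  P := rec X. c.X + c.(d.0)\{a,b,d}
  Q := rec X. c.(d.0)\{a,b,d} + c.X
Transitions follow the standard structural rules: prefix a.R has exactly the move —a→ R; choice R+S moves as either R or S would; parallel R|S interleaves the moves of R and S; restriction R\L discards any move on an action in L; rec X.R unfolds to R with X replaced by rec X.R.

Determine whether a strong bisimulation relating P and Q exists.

Reachable graph of P (2 states):
  u0 = rec X. c.X + c.(d.0)\{a,b,d} :: -c-> u0, -c-> u1
  u1 = (d.0)\{a,b,d} :: stopped
Reachable graph of Q (2 states):
  v0 = rec X. c.(d.0)\{a,b,d} + c.X :: -c-> v0, -c-> v1
  v1 = (d.0)\{a,b,d} :: stopped
Bisimilarity quotient blocks:
  B0 = {u0, v0}
  B1 = {u1, v1}
u0 ∈ B0, v0 ∈ B0 → same block

YES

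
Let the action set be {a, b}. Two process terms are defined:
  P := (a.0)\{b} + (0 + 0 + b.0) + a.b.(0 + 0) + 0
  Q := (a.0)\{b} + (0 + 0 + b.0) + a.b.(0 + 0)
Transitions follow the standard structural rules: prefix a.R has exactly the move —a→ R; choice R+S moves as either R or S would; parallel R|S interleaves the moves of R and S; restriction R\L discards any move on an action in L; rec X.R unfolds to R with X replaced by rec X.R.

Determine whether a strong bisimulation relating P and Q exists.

Reachable graph of P (5 states):
  s0 = (a.0)\{b} + (0 + 0 + b.0) + a.b.(0 + 0) + 0 | =a=> s1, =a=> s2, =b=> s3
  s1 = 0\{b} | (no moves)
  s2 = b.(0 + 0) | =b=> s4
  s3 = 0 | (no moves)
  s4 = 0 + 0 | (no moves)
Reachable graph of Q (5 states):
  t0 = (a.0)\{b} + (0 + 0 + b.0) + a.b.(0 + 0) | =a=> t1, =a=> t2, =b=> t3
  t1 = 0\{b} | (no moves)
  t2 = b.(0 + 0) | =b=> t4
  t3 = 0 | (no moves)
  t4 = 0 + 0 | (no moves)
Bisimilarity quotient blocks:
  B0 = {s0, t0}
  B1 = {s2, t2}
  B2 = {s1, s3, s4, t1, t3, t4}
s0 ∈ B0, t0 ∈ B0 → same block

YES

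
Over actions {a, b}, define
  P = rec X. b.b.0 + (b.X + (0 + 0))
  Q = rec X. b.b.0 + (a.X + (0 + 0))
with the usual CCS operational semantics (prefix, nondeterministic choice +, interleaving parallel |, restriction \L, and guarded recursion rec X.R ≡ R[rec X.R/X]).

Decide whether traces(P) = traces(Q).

traces(P) ≠ traces(Q) — witness ⟨bbb⟩

P's transition system — 3 states:
  u0 = rec X. b.b.0 + (b.X + (0 + 0)) has moves —b→ u0, —b→ u1
  u1 = b.0 has moves —b→ u2
  u2 = 0 has moves stopped
Q's transition system — 3 states:
  v0 = rec X. b.b.0 + (a.X + (0 + 0)) has moves —a→ v0, —b→ v1
  v1 = b.0 has moves —b→ v2
  v2 = 0 has moves stopped
Trace ⟨bbb⟩ through P, begin at {u0}:
  [1] b ⇒ {u0, u1}
  [2] b ⇒ {u0, u1, u2}
  [3] b ⇒ {u0, u1, u2}
  — P admits the full trace.
Trace ⟨bbb⟩ through Q, begin at {v0}:
  [1] b ⇒ {v1}
  [2] b ⇒ {v2}
  [3] b ⇒ ∅  — Q cannot continue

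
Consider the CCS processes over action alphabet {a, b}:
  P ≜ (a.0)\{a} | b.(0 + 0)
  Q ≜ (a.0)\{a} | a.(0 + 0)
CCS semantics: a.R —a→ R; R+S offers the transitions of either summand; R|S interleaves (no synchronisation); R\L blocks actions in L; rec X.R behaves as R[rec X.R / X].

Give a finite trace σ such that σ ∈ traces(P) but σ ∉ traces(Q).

Reachable graph of P (2 states):
  p0 = (a.0)\{a} | b.(0 + 0) → =b=> p1
  p1 = (a.0)\{a} | (0 + 0) → deadlocked
Reachable graph of Q (2 states):
  q0 = (a.0)\{a} | a.(0 + 0) → =a=> q1
  q1 = (a.0)\{a} | (0 + 0) → deadlocked
Executing b from P (initial set {p0}):
  step 1 (b): {p1}
  P completes σ.
Executing b from Q (initial set {q0}):
  step 1 (b): no successor for Q

b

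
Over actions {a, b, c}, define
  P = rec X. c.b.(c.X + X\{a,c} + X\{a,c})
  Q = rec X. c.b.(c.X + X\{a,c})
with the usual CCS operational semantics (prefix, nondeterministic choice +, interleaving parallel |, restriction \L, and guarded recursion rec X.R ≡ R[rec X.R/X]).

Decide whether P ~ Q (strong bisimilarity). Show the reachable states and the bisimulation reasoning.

bisimilar

Reachable graph of P (3 states):
  u0 = rec X. c.b.(c.X + X\{a,c} + X\{a,c}) | --c--▸ u1
  u1 = b.(c.(rec X. c.b.(c.X + X\{a,c} + X\{a,c})) + (rec X. c.b.(c.X + X\{a,c} + X\{a,c}))\{a,c} + (rec X. c.b.(c.X + X\{a,c} + X\{a,c}))\{a,c}) | --b--▸ u2
  u2 = c.(rec X. c.b.(c.X + X\{a,c} + X\{a,c})) + (rec X. c.b.(c.X + X\{a,c} + X\{a,c}))\{a,c} + (rec X. c.b.(c.X + X\{a,c} + X\{a,c}))\{a,c} | --c--▸ u0
Reachable graph of Q (3 states):
  v0 = rec X. c.b.(c.X + X\{a,c}) | --c--▸ v1
  v1 = b.(c.(rec X. c.b.(c.X + X\{a,c})) + (rec X. c.b.(c.X + X\{a,c}))\{a,c}) | --b--▸ v2
  v2 = c.(rec X. c.b.(c.X + X\{a,c})) + (rec X. c.b.(c.X + X\{a,c}))\{a,c} | --c--▸ v0
Coarsest stable partition (strong bisimilarity classes):
  B0 = {u0, v0}
  B1 = {u1, v1}
  B2 = {u2, v2}
u0 ∈ B0, v0 ∈ B0 → same block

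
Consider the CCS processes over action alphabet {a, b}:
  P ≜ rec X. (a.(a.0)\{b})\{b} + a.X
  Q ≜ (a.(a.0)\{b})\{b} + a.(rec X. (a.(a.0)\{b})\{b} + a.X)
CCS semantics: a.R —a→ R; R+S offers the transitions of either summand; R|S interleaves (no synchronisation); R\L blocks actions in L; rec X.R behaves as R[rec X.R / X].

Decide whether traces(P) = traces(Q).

Reachable graph of P (3 states):
  u0 = rec X. (a.(a.0)\{b})\{b} + a.X | ··a··> u0, ··a··> u1
  u1 = (a.0)\{b}\{b} | ··a··> u2
  u2 = 0\{b}\{b} | (no moves)
Reachable graph of Q (4 states):
  v0 = (a.(a.0)\{b})\{b} + a.(rec X. (a.(a.0)\{b})\{b} + a.X) | ··a··> v1, ··a··> v2
  v1 = (a.0)\{b}\{b} | ··a··> v3
  v2 = rec X. (a.(a.0)\{b})\{b} + a.X | ··a··> v1, ··a··> v2
  v3 = 0\{b}\{b} | (no moves)
Bisimilarity quotient blocks:
  B0 = {u0, v0, v2}
  B1 = {u1, v1}
  B2 = {u2, v3}
u0 ∈ B0, v0 ∈ B0 → same block
Bisimilar ⇒ trace-equivalent.

trace-equivalent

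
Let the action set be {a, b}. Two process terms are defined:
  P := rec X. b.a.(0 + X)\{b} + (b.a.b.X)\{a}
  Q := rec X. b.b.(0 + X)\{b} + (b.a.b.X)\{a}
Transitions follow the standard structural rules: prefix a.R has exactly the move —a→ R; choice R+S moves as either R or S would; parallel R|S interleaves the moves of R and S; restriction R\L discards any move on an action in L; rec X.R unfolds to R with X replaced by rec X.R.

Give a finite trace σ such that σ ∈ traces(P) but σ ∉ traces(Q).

ba

Reachable graph of P (4 states):
  u0 = rec X. b.a.(0 + X)\{b} + (b.a.b.X)\{a} :: —b→ u1, —b→ u2
  u1 = (a.b.(rec X. b.a.(0 + X)\{b} + (b.a.b.X)\{a}))\{a} :: stopped
  u2 = a.(0 + (rec X. b.a.(0 + X)\{b} + (b.a.b.X)\{a}))\{b} :: —a→ u3
  u3 = (0 + (rec X. b.a.(0 + X)\{b} + (b.a.b.X)\{a}))\{b} :: stopped
Reachable graph of Q (4 states):
  v0 = rec X. b.b.(0 + X)\{b} + (b.a.b.X)\{a} :: —b→ v1, —b→ v2
  v1 = (a.b.(rec X. b.b.(0 + X)\{b} + (b.a.b.X)\{a}))\{a} :: stopped
  v2 = b.(0 + (rec X. b.b.(0 + X)\{b} + (b.a.b.X)\{a}))\{b} :: —b→ v3
  v3 = (0 + (rec X. b.b.(0 + X)\{b} + (b.a.b.X)\{a}))\{b} :: stopped
Executing ba from P (initial set {u0}):
  step 1 (b): {u1, u2}
  step 2 (a): {u3}
  P completes σ.
Executing ba from Q (initial set {v0}):
  step 1 (b): {v1, v2}
  step 2 (a): ∅ (Q stuck)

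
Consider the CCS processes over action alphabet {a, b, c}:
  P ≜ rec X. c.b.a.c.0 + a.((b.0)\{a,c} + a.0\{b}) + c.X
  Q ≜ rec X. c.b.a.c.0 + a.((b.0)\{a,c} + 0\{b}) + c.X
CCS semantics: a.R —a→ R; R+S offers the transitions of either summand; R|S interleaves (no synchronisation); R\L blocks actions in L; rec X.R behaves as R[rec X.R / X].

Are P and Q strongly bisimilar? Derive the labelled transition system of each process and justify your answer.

not bisimilar

P's transition system — 8 states:
  u0 = rec X. c.b.a.c.0 + a.((b.0)\{a,c} + a.0\{b}) + c.X | --a--▸ u1, --c--▸ u0, --c--▸ u2
  u1 = (b.0)\{a,c} + a.0\{b} | --a--▸ u3, --b--▸ u4
  u2 = b.a.c.0 | --b--▸ u5
  u3 = 0\{b} | deadlocked
  u4 = 0\{a,c} | deadlocked
  u5 = a.c.0 | --a--▸ u6
  u6 = c.0 | --c--▸ u7
  u7 = 0 | deadlocked
Q's transition system — 7 states:
  v0 = rec X. c.b.a.c.0 + a.((b.0)\{a,c} + 0\{b}) + c.X | --a--▸ v1, --c--▸ v0, --c--▸ v2
  v1 = (b.0)\{a,c} + 0\{b} | --b--▸ v3
  v2 = b.a.c.0 | --b--▸ v4
  v3 = 0\{a,c} | deadlocked
  v4 = a.c.0 | --a--▸ v5
  v5 = c.0 | --c--▸ v6
  v6 = 0 | deadlocked
Partition-refinement fixed point:
  B0 = {u0}
  B1 = {u1}
  B2 = {u3, u4, u7, v3, v6}
  B3 = {u2, v2}
  B4 = {u5, v4}
  B5 = {u6, v5}
  B6 = {v0}
  B7 = {v1}
u0 ∈ B0, v0 ∈ B6 → different blocks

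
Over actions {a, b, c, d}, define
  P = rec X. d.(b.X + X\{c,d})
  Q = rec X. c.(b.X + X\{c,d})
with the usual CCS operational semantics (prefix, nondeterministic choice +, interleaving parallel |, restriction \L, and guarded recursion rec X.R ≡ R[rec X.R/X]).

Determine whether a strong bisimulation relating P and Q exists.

P ≁ Q

P's transition system — 2 states:
  u0 = rec X. d.(b.X + X\{c,d}) → —d→ u1
  u1 = b.(rec X. d.(b.X + X\{c,d})) + (rec X. d.(b.X + X\{c,d}))\{c,d} → —b→ u0
Q's transition system — 2 states:
  v0 = rec X. c.(b.X + X\{c,d}) → —c→ v1
  v1 = b.(rec X. c.(b.X + X\{c,d})) + (rec X. c.(b.X + X\{c,d}))\{c,d} → —b→ v0
Bisimilarity quotient blocks:
  B0 = {u0}
  B1 = {u1}
  B2 = {v0}
  B3 = {v1}
u0 ∈ B0, v0 ∈ B2 → different blocks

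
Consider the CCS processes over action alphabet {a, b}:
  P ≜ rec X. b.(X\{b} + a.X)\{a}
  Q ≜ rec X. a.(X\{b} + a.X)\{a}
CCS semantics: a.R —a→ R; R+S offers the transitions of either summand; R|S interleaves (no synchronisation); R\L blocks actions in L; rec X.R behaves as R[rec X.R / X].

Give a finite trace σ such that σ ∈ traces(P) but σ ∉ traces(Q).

b

Reachable graph of P (2 states):
  s0 = rec X. b.(X\{b} + a.X)\{a} → -b-> s1
  s1 = ((rec X. b.(X\{b} + a.X)\{a})\{b} + a.(rec X. b.(X\{b} + a.X)\{a}))\{a} → ∅
Reachable graph of Q (2 states):
  t0 = rec X. a.(X\{b} + a.X)\{a} → -a-> t1
  t1 = ((rec X. a.(X\{b} + a.X)\{a})\{b} + a.(rec X. a.(X\{b} + a.X)\{a}))\{a} → ∅
Run σ = ⟨b⟩ on P: start {s0}
  step 1 (b): {s1}
  P completes σ.
Run σ = ⟨b⟩ on Q: start {t0}
  step 1 (b): ∅ (Q stuck)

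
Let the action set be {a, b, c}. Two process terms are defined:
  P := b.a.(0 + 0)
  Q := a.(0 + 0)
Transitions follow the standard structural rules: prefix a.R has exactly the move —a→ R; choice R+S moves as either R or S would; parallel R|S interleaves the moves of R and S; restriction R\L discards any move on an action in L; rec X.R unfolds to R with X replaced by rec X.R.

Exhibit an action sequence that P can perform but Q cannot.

b

LTS(P): 3 reachable states
  u0 = b.a.(0 + 0) :: —b→ u1
  u1 = a.(0 + 0) :: —a→ u2
  u2 = 0 + 0 :: deadlocked
LTS(Q): 2 reachable states
  v0 = a.(0 + 0) :: —a→ v1
  v1 = 0 + 0 :: deadlocked
Trace ⟨b⟩ through P, begin at {u0}:
  [1] b ⇒ {u1}
  ✓ P
Trace ⟨b⟩ through Q, begin at {v0}:
  [1] b ⇒ ∅ (Q stuck)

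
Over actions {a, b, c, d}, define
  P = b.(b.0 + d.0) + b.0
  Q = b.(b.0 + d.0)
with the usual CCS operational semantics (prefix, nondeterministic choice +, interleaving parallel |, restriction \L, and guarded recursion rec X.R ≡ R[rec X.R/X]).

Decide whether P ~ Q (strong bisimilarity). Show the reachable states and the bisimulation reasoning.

P's transition system — 3 states:
  s0 = b.(b.0 + d.0) + b.0 :: =b=> s1, =b=> s2
  s1 = 0 :: ·
  s2 = b.0 + d.0 :: =b=> s1, =d=> s1
Q's transition system — 3 states:
  t0 = b.(b.0 + d.0) :: =b=> t1
  t1 = b.0 + d.0 :: =b=> t2, =d=> t2
  t2 = 0 :: ·
Coarsest stable partition (strong bisimilarity classes):
  B0 = {s0}
  B1 = {s2, t1}
  B2 = {s1, t2}
  B3 = {t0}
s0 ∈ B0, t0 ∈ B3 → different blocks

P ≁ Q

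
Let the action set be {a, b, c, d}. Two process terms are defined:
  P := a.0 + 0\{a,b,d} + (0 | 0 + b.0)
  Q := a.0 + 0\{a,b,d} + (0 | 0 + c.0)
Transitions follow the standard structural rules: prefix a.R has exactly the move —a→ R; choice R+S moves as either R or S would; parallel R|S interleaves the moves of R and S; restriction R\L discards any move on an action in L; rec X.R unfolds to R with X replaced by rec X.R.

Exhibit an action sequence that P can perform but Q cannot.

Reachable graph of P (2 states):
  s0 = a.0 + 0\{a,b,d} + (0 | 0 + b.0) ⊢ --a--▸ s1, --b--▸ s1
  s1 = 0 ⊢ stopped
Reachable graph of Q (2 states):
  t0 = a.0 + 0\{a,b,d} + (0 | 0 + c.0) ⊢ --a--▸ t1, --c--▸ t1
  t1 = 0 ⊢ stopped
Run σ = ⟨b⟩ on P: start {s0}
  [1] b ⇒ {s1}
  ✓ P
Run σ = ⟨b⟩ on Q: start {t0}
  [1] b ⇒ ∅  — Q cannot continue

b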